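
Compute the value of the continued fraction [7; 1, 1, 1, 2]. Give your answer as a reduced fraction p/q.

61/8

Start with 2.
1 + 1/(2/1) = 1 + 1/2 = 3/2
1 + 1/(3/2) = 1 + 2/3 = 5/3
1 + 1/(5/3) = 1 + 3/5 = 8/5
7 + 1/(8/5) = 7 + 5/8 = 61/8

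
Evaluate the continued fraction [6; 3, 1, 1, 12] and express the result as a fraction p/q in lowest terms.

553/88

a_0 = 6: 6/1
a_1 = 3: 19/3
a_2 = 1: 25/4
a_3 = 1: 44/7
a_4 = 12: 553/88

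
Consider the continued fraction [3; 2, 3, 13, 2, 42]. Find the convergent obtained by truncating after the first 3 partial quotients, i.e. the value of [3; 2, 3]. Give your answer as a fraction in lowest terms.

a_0 = 3: 3/1
a_1 = 2: 7/2
a_2 = 3: 24/7

24/7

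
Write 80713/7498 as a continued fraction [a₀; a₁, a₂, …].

[10; 1, 3, 4, 33, 1, 2, 4]

⌊80713/7498⌋ = 10, remainder 5733
⌊7498/5733⌋ = 1, remainder 1765
⌊5733/1765⌋ = 3, remainder 438
⌊1765/438⌋ = 4, remainder 13
⌊438/13⌋ = 33, remainder 9
⌊13/9⌋ = 1, remainder 4
⌊9/4⌋ = 2, remainder 1
⌊4/1⌋ = 4, remainder 0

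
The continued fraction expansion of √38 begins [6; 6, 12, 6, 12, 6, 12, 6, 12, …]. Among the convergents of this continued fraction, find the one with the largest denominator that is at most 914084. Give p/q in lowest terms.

2463306/399601

a_0 = 6: 6/1  (≤ bound)
a_1 = 6: 37/6  (≤ bound)
a_2 = 12: 450/73  (≤ bound)
a_3 = 6: 2737/444  (≤ bound)
a_4 = 12: 33294/5401  (≤ bound)
a_5 = 6: 202501/32850  (≤ bound)
a_6 = 12: 2463306/399601  (≤ bound)
a_7 = 6: 14982337/2430456  (> 914084, stop)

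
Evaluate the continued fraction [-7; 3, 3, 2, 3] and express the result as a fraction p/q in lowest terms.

-529/79

a_0 = -7: -7/1
a_1 = 3: -20/3
a_2 = 3: -67/10
a_3 = 2: -154/23
a_4 = 3: -529/79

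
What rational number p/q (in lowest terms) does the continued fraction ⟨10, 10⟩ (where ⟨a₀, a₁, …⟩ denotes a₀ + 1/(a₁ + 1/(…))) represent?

a_0 = 10: 10/1
a_1 = 10: 101/10

101/10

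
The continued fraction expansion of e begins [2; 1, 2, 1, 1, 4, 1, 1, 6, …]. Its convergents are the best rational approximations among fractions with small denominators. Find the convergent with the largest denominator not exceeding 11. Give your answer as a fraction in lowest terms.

a_0 = 2: 2/1  (≤ bound)
a_1 = 1: 3/1  (≤ bound)
a_2 = 2: 8/3  (≤ bound)
a_3 = 1: 11/4  (≤ bound)
a_4 = 1: 19/7  (≤ bound)
a_5 = 4: 87/32  (> 11, stop)

19/7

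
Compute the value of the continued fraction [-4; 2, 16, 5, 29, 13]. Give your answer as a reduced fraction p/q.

Build up convergents one term at a time:
a_0 = -4: -4/1
a_1 = 2: -7/2
a_2 = 16: -116/33
a_3 = 5: -587/167
a_4 = 29: -17139/4876
a_5 = 13: -223394/63555

-223394/63555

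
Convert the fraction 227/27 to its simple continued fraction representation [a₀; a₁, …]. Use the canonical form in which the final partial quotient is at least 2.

Apply division with remainder until the remainder is 0:
227 ÷ 27 → quotient 8, remainder 11
27 ÷ 11 → quotient 2, remainder 5
11 ÷ 5 → quotient 2, remainder 1
5 ÷ 1 → quotient 5, remainder 0

[8; 2, 2, 5]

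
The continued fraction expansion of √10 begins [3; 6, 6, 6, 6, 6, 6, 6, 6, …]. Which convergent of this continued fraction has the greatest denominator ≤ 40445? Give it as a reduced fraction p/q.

27379/8658

a_0 = 3: 3/1  (≤ bound)
a_1 = 6: 19/6  (≤ bound)
a_2 = 6: 117/37  (≤ bound)
a_3 = 6: 721/228  (≤ bound)
a_4 = 6: 4443/1405  (≤ bound)
a_5 = 6: 27379/8658  (≤ bound)
a_6 = 6: 168717/53353  (> 40445, stop)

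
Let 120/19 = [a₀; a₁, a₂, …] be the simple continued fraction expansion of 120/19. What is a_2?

Repeatedly divide and take the remainder:
⌊120/19⌋ = 6, remainder 6
⌊19/6⌋ = 3, remainder 1
⌊6/1⌋ = 6, remainder 0

6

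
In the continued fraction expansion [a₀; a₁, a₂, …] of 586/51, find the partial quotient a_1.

2

Repeatedly divide and take the remainder:
586 = 11·51 + 25, so a_0 = 11
51 = 2·25 + 1, so a_1 = 2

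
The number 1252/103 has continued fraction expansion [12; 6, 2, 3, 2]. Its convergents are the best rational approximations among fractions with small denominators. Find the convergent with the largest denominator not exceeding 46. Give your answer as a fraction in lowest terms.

547/45

a_0 = 12: 12/1  (≤ bound)
a_1 = 6: 73/6  (≤ bound)
a_2 = 2: 158/13  (≤ bound)
a_3 = 3: 547/45  (≤ bound)
a_4 = 2: 1252/103  (> 46, stop)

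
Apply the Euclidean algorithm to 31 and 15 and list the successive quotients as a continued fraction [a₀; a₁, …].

[2; 15]

Run the Euclidean algorithm, recording each quotient:
⌊31/15⌋ = 2, remainder 1
⌊15/1⌋ = 15, remainder 0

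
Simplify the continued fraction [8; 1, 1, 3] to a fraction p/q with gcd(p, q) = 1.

60/7

a_0 = 8: 8/1
a_1 = 1: 9/1
a_2 = 1: 17/2
a_3 = 3: 60/7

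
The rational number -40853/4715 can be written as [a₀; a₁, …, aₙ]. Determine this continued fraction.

Run the Euclidean algorithm, recording each quotient:
-40853 = -9·4715 + 1582, so a_0 = -9
4715 = 2·1582 + 1551, so a_1 = 2
1582 = 1·1551 + 31, so a_2 = 1
1551 = 50·31 + 1, so a_3 = 50
31 = 31·1 + 0, so a_4 = 31

[-9; 2, 1, 50, 31]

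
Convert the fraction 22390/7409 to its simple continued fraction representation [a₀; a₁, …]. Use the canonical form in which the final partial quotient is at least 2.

[3; 45, 2, 4, 1, 14]

Run the Euclidean algorithm, recording each quotient:
22390 = 3·7409 + 163, so a_0 = 3
7409 = 45·163 + 74, so a_1 = 45
163 = 2·74 + 15, so a_2 = 2
74 = 4·15 + 14, so a_3 = 4
15 = 1·14 + 1, so a_4 = 1
14 = 14·1 + 0, so a_5 = 14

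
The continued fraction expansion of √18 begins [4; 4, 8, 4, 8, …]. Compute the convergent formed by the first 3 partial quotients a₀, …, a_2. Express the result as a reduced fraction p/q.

Start with 8.
4 + 1/(8/1) = 4 + 1/8 = 33/8
4 + 1/(33/8) = 4 + 8/33 = 140/33

140/33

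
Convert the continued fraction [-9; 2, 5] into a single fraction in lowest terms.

-94/11

Build up convergents one term at a time:
a_0 = -9: -9/1
a_1 = 2: -17/2
a_2 = 5: -94/11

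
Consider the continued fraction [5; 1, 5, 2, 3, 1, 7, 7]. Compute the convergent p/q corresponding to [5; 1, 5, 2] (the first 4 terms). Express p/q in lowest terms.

Start with 2.
5 + 1/(2/1) = 5 + 1/2 = 11/2
1 + 1/(11/2) = 1 + 2/11 = 13/11
5 + 1/(13/11) = 5 + 11/13 = 76/13

76/13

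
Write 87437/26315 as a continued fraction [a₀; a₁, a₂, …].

[3; 3, 10, 8, 4, 2, 3, 3]

Repeatedly divide and take the remainder:
87437 ÷ 26315 → quotient 3, remainder 8492
26315 ÷ 8492 → quotient 3, remainder 839
8492 ÷ 839 → quotient 10, remainder 102
839 ÷ 102 → quotient 8, remainder 23
102 ÷ 23 → quotient 4, remainder 10
23 ÷ 10 → quotient 2, remainder 3
10 ÷ 3 → quotient 3, remainder 1
3 ÷ 1 → quotient 3, remainder 0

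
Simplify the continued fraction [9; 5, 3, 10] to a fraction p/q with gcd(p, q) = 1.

1516/165

Work from the innermost term outward:
Start with 10.
3 + 1/(10/1) = 3 + 1/10 = 31/10
5 + 1/(31/10) = 5 + 10/31 = 165/31
9 + 1/(165/31) = 9 + 31/165 = 1516/165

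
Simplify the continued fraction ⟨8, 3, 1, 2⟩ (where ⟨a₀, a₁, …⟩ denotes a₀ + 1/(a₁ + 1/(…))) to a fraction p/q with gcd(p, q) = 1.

91/11

Compute successive convergents:
a_0 = 8: 8/1
a_1 = 3: 25/3
a_2 = 1: 33/4
a_3 = 2: 91/11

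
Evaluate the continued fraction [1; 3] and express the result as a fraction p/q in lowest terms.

4/3

a_0 = 1: 1/1
a_1 = 3: 4/3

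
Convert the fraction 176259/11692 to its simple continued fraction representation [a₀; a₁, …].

Apply division with remainder until the remainder is 0:
176259 = 15·11692 + 879, so a_0 = 15
11692 = 13·879 + 265, so a_1 = 13
879 = 3·265 + 84, so a_2 = 3
265 = 3·84 + 13, so a_3 = 3
84 = 6·13 + 6, so a_4 = 6
13 = 2·6 + 1, so a_5 = 2
6 = 6·1 + 0, so a_6 = 6

[15; 13, 3, 3, 6, 2, 6]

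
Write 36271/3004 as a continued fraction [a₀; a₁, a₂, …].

[12; 13, 2, 8, 13]

⌊36271/3004⌋ = 12, remainder 223
⌊3004/223⌋ = 13, remainder 105
⌊223/105⌋ = 2, remainder 13
⌊105/13⌋ = 8, remainder 1
⌊13/1⌋ = 13, remainder 0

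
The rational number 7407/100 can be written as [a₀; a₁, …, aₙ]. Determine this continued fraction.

⌊7407/100⌋ = 74, remainder 7
⌊100/7⌋ = 14, remainder 2
⌊7/2⌋ = 3, remainder 1
⌊2/1⌋ = 2, remainder 0

[74; 14, 3, 2]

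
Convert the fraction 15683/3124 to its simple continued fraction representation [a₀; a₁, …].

⌊15683/3124⌋ = 5, remainder 63
⌊3124/63⌋ = 49, remainder 37
⌊63/37⌋ = 1, remainder 26
⌊37/26⌋ = 1, remainder 11
⌊26/11⌋ = 2, remainder 4
⌊11/4⌋ = 2, remainder 3
⌊4/3⌋ = 1, remainder 1
⌊3/1⌋ = 3, remainder 0

[5; 49, 1, 1, 2, 2, 1, 3]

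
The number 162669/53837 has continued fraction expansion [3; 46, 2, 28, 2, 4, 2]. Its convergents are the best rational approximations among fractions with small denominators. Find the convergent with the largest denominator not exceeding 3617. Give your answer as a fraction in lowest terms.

8007/2650

a_0 = 3: 3/1  (≤ bound)
a_1 = 46: 139/46  (≤ bound)
a_2 = 2: 281/93  (≤ bound)
a_3 = 28: 8007/2650  (≤ bound)
a_4 = 2: 16295/5393  (> 3617, stop)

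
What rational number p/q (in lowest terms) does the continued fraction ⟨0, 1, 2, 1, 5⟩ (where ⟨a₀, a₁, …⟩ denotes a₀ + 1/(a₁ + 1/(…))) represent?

17/23

Build up convergents one term at a time:
a_0 = 0: 0/1
a_1 = 1: 1/1
a_2 = 2: 2/3
a_3 = 1: 3/4
a_4 = 5: 17/23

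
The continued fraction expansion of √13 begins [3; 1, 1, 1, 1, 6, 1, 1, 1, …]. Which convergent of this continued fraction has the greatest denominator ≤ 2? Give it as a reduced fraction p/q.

7/2

a_0 = 3: 3/1  (≤ bound)
a_1 = 1: 4/1  (≤ bound)
a_2 = 1: 7/2  (≤ bound)
a_3 = 1: 11/3  (> 2, stop)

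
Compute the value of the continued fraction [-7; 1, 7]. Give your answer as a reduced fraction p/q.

-49/8

Work from the innermost term outward:
Start with 7.
1 + 1/(7/1) = 1 + 1/7 = 8/7
-7 + 1/(8/7) = -7 + 7/8 = -49/8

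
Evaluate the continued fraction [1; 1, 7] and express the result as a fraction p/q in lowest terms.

15/8

Build up convergents one term at a time:
a_0 = 1: 1/1
a_1 = 1: 2/1
a_2 = 7: 15/8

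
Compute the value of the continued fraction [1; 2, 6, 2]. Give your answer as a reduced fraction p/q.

Start with 2.
6 + 1/(2/1) = 6 + 1/2 = 13/2
2 + 1/(13/2) = 2 + 2/13 = 28/13
1 + 1/(28/13) = 1 + 13/28 = 41/28

41/28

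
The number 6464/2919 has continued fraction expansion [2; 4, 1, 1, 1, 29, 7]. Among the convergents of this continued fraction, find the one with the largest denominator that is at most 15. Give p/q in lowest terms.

a_0 = 2: 2/1  (≤ bound)
a_1 = 4: 9/4  (≤ bound)
a_2 = 1: 11/5  (≤ bound)
a_3 = 1: 20/9  (≤ bound)
a_4 = 1: 31/14  (≤ bound)
a_5 = 29: 919/415  (> 15, stop)

31/14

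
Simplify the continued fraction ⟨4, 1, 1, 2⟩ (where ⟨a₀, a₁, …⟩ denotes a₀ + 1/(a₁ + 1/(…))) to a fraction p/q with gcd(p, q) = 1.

23/5

a_0 = 4: 4/1
a_1 = 1: 5/1
a_2 = 1: 9/2
a_3 = 2: 23/5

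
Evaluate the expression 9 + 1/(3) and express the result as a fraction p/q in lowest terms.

a_0 = 9: 9/1
a_1 = 3: 28/3

28/3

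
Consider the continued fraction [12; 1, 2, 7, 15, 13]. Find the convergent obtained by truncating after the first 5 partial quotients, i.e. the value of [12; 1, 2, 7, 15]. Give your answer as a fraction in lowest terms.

Start with 15.
7 + 1/(15/1) = 7 + 1/15 = 106/15
2 + 1/(106/15) = 2 + 15/106 = 227/106
1 + 1/(227/106) = 1 + 106/227 = 333/227
12 + 1/(333/227) = 12 + 227/333 = 4223/333

4223/333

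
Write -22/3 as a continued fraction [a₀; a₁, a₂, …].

[-8; 1, 2]

-22 = -8·3 + 2, so a_0 = -8
3 = 1·2 + 1, so a_1 = 1
2 = 2·1 + 0, so a_2 = 2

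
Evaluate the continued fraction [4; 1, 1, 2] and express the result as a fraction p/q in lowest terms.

23/5

Work from the innermost term outward:
Start with 2.
1 + 1/(2/1) = 1 + 1/2 = 3/2
1 + 1/(3/2) = 1 + 2/3 = 5/3
4 + 1/(5/3) = 4 + 3/5 = 23/5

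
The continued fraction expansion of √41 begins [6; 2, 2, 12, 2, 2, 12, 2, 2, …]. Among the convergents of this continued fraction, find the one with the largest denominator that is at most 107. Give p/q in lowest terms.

List convergents until the denominator exceeds the bound:
a_0 = 6: 6/1  (≤ bound)
a_1 = 2: 13/2  (≤ bound)
a_2 = 2: 32/5  (≤ bound)
a_3 = 12: 397/62  (≤ bound)
a_4 = 2: 826/129  (> 107, stop)

397/62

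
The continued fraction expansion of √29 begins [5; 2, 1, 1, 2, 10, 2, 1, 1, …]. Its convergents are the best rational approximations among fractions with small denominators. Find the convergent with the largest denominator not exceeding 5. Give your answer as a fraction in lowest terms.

List convergents until the denominator exceeds the bound:
a_0 = 5: 5/1  (≤ bound)
a_1 = 2: 11/2  (≤ bound)
a_2 = 1: 16/3  (≤ bound)
a_3 = 1: 27/5  (≤ bound)
a_4 = 2: 70/13  (> 5, stop)

27/5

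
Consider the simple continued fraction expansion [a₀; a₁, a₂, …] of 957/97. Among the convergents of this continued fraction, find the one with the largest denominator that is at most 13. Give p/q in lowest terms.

69/7

List convergents until the denominator exceeds the bound:
a_0 = 9: 9/1  (≤ bound)
a_1 = 1: 10/1  (≤ bound)
a_2 = 6: 69/7  (≤ bound)
a_3 = 2: 148/15  (> 13, stop)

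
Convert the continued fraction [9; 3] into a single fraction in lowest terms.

28/3

Use the convergent recurrence hₖ = aₖ·hₖ₋₁ + hₖ₋₂ (and likewise for the denominators kₖ):
a_0 = 9: 9/1
a_1 = 3: 28/3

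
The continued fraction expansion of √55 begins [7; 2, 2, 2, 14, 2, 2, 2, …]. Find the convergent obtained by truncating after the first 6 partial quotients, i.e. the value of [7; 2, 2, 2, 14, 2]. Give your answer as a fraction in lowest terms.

Start with 2.
14 + 1/(2/1) = 14 + 1/2 = 29/2
2 + 1/(29/2) = 2 + 2/29 = 60/29
2 + 1/(60/29) = 2 + 29/60 = 149/60
2 + 1/(149/60) = 2 + 60/149 = 358/149
7 + 1/(358/149) = 7 + 149/358 = 2655/358

2655/358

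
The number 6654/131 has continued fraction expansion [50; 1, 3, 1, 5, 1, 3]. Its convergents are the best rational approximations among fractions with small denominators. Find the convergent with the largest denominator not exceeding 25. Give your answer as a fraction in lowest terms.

254/5

List convergents until the denominator exceeds the bound:
a_0 = 50: 50/1  (≤ bound)
a_1 = 1: 51/1  (≤ bound)
a_2 = 3: 203/4  (≤ bound)
a_3 = 1: 254/5  (≤ bound)
a_4 = 5: 1473/29  (> 25, stop)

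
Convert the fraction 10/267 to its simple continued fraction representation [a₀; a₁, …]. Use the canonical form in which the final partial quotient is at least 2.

[0; 26, 1, 2, 3]

10 = 0·267 + 10, so a_0 = 0
267 = 26·10 + 7, so a_1 = 26
10 = 1·7 + 3, so a_2 = 1
7 = 2·3 + 1, so a_3 = 2
3 = 3·1 + 0, so a_4 = 3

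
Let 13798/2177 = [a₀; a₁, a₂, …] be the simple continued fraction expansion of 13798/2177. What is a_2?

Run the Euclidean algorithm, recording each quotient:
13798 ÷ 2177 → quotient 6, remainder 736
2177 ÷ 736 → quotient 2, remainder 705
736 ÷ 705 → quotient 1, remainder 31

1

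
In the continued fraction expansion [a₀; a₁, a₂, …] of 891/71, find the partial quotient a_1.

⌊891/71⌋ = 12, remainder 39
⌊71/39⌋ = 1, remainder 32

1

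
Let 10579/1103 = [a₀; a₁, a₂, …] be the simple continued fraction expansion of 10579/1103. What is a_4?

Repeatedly divide and take the remainder:
10579 = 9·1103 + 652, so a_0 = 9
1103 = 1·652 + 451, so a_1 = 1
652 = 1·451 + 201, so a_2 = 1
451 = 2·201 + 49, so a_3 = 2
201 = 4·49 + 5, so a_4 = 4

4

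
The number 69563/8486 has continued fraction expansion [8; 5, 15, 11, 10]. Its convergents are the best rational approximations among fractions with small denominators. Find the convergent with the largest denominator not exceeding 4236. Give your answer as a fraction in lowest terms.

6894/841

List convergents until the denominator exceeds the bound:
a_0 = 8: 8/1  (≤ bound)
a_1 = 5: 41/5  (≤ bound)
a_2 = 15: 623/76  (≤ bound)
a_3 = 11: 6894/841  (≤ bound)
a_4 = 10: 69563/8486  (> 4236, stop)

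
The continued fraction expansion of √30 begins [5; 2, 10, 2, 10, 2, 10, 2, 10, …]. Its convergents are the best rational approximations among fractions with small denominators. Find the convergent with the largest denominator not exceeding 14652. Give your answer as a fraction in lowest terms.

List convergents until the denominator exceeds the bound:
a_0 = 5: 5/1  (≤ bound)
a_1 = 2: 11/2  (≤ bound)
a_2 = 10: 115/21  (≤ bound)
a_3 = 2: 241/44  (≤ bound)
a_4 = 10: 2525/461  (≤ bound)
a_5 = 2: 5291/966  (≤ bound)
a_6 = 10: 55435/10121  (≤ bound)
a_7 = 2: 116161/21208  (> 14652, stop)

55435/10121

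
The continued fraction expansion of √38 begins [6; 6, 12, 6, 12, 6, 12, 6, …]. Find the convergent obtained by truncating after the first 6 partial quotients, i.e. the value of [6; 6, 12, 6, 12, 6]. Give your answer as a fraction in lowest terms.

Start with 6.
12 + 1/(6/1) = 12 + 1/6 = 73/6
6 + 1/(73/6) = 6 + 6/73 = 444/73
12 + 1/(444/73) = 12 + 73/444 = 5401/444
6 + 1/(5401/444) = 6 + 444/5401 = 32850/5401
6 + 1/(32850/5401) = 6 + 5401/32850 = 202501/32850

202501/32850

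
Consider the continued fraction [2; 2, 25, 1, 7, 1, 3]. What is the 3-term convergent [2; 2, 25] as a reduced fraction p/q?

Collapse the nested fraction from the inside out:
Start with 25.
2 + 1/(25/1) = 2 + 1/25 = 51/25
2 + 1/(51/25) = 2 + 25/51 = 127/51

127/51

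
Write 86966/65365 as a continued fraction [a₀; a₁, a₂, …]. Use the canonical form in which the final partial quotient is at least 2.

86966 ÷ 65365 → quotient 1, remainder 21601
65365 ÷ 21601 → quotient 3, remainder 562
21601 ÷ 562 → quotient 38, remainder 245
562 ÷ 245 → quotient 2, remainder 72
245 ÷ 72 → quotient 3, remainder 29
72 ÷ 29 → quotient 2, remainder 14
29 ÷ 14 → quotient 2, remainder 1
14 ÷ 1 → quotient 14, remainder 0

[1; 3, 38, 2, 3, 2, 2, 14]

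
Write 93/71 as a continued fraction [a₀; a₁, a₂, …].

[1; 3, 4, 2, 2]

Apply division with remainder until the remainder is 0:
93 = 1·71 + 22, so a_0 = 1
71 = 3·22 + 5, so a_1 = 3
22 = 4·5 + 2, so a_2 = 4
5 = 2·2 + 1, so a_3 = 2
2 = 2·1 + 0, so a_4 = 2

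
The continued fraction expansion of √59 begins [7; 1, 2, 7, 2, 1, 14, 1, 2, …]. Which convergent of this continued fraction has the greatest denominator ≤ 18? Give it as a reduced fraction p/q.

23/3

a_0 = 7: 7/1  (≤ bound)
a_1 = 1: 8/1  (≤ bound)
a_2 = 2: 23/3  (≤ bound)
a_3 = 7: 169/22  (> 18, stop)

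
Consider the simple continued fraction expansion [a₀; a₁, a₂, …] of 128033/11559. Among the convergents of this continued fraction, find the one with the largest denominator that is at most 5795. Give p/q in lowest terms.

a_0 = 11: 11/1  (≤ bound)
a_1 = 13: 144/13  (≤ bound)
a_2 = 13: 1883/170  (≤ bound)
a_3 = 5: 9559/863  (≤ bound)
a_4 = 6: 59237/5348  (≤ bound)
a_5 = 2: 128033/11559  (> 5795, stop)

59237/5348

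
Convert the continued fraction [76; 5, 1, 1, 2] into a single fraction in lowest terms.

2133/28

Compute successive convergents:
a_0 = 76: 76/1
a_1 = 5: 381/5
a_2 = 1: 457/6
a_3 = 1: 838/11
a_4 = 2: 2133/28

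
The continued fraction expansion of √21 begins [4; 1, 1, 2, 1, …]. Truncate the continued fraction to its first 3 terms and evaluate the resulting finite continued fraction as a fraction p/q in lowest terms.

9/2

a_0 = 4: 4/1
a_1 = 1: 5/1
a_2 = 1: 9/2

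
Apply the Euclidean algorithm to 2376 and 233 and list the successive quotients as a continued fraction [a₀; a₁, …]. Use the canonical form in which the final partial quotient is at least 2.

Repeatedly divide and take the remainder:
⌊2376/233⌋ = 10, remainder 46
⌊233/46⌋ = 5, remainder 3
⌊46/3⌋ = 15, remainder 1
⌊3/1⌋ = 3, remainder 0

[10; 5, 15, 3]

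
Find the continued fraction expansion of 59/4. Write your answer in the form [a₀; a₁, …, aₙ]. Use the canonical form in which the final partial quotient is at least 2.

[14; 1, 3]

Run the Euclidean algorithm, recording each quotient:
⌊59/4⌋ = 14, remainder 3
⌊4/3⌋ = 1, remainder 1
⌊3/1⌋ = 3, remainder 0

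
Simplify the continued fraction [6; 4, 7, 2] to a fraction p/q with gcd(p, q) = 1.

Start with 2.
7 + 1/(2/1) = 7 + 1/2 = 15/2
4 + 1/(15/2) = 4 + 2/15 = 62/15
6 + 1/(62/15) = 6 + 15/62 = 387/62

387/62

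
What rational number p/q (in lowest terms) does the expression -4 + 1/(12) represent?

-47/12

Start with 12.
-4 + 1/(12/1) = -4 + 1/12 = -47/12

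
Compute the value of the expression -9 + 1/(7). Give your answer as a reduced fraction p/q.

-62/7

Start with 7.
-9 + 1/(7/1) = -9 + 1/7 = -62/7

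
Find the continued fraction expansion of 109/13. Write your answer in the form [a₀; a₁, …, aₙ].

109 ÷ 13 → quotient 8, remainder 5
13 ÷ 5 → quotient 2, remainder 3
5 ÷ 3 → quotient 1, remainder 2
3 ÷ 2 → quotient 1, remainder 1
2 ÷ 1 → quotient 2, remainder 0

[8; 2, 1, 1, 2]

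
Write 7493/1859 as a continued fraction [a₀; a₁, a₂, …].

7493 ÷ 1859 → quotient 4, remainder 57
1859 ÷ 57 → quotient 32, remainder 35
57 ÷ 35 → quotient 1, remainder 22
35 ÷ 22 → quotient 1, remainder 13
22 ÷ 13 → quotient 1, remainder 9
13 ÷ 9 → quotient 1, remainder 4
9 ÷ 4 → quotient 2, remainder 1
4 ÷ 1 → quotient 4, remainder 0

[4; 32, 1, 1, 1, 1, 2, 4]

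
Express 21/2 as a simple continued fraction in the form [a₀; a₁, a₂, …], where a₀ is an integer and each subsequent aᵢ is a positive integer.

21 ÷ 2 → quotient 10, remainder 1
2 ÷ 1 → quotient 2, remainder 0

[10; 2]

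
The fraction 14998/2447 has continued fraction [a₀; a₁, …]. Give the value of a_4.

1

⌊14998/2447⌋ = 6, remainder 316
⌊2447/316⌋ = 7, remainder 235
⌊316/235⌋ = 1, remainder 81
⌊235/81⌋ = 2, remainder 73
⌊81/73⌋ = 1, remainder 8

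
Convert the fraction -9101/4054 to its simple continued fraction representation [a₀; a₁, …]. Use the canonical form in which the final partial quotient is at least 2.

[-3; 1, 3, 12, 9, 9]

Apply division with remainder until the remainder is 0:
-9101 ÷ 4054 → quotient -3, remainder 3061
4054 ÷ 3061 → quotient 1, remainder 993
3061 ÷ 993 → quotient 3, remainder 82
993 ÷ 82 → quotient 12, remainder 9
82 ÷ 9 → quotient 9, remainder 1
9 ÷ 1 → quotient 9, remainder 0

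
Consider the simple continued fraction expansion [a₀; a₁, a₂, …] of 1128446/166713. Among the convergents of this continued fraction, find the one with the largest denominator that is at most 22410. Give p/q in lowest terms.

4772/705

List convergents until the denominator exceeds the bound:
a_0 = 6: 6/1  (≤ bound)
a_1 = 1: 7/1  (≤ bound)
a_2 = 3: 27/4  (≤ bound)
a_3 = 3: 88/13  (≤ bound)
a_4 = 13: 1171/173  (≤ bound)
a_5 = 4: 4772/705  (≤ bound)
a_6 = 39: 187279/27668  (> 22410, stop)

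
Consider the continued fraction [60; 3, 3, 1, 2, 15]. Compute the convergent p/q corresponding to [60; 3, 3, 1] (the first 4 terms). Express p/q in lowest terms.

784/13

Use the convergent recurrence hₖ = aₖ·hₖ₋₁ + hₖ₋₂ (and likewise for the denominators kₖ):
a_0 = 60: 60/1
a_1 = 3: 181/3
a_2 = 3: 603/10
a_3 = 1: 784/13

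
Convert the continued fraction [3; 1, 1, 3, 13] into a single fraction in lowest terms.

332/93

Start with 13.
3 + 1/(13/1) = 3 + 1/13 = 40/13
1 + 1/(40/13) = 1 + 13/40 = 53/40
1 + 1/(53/40) = 1 + 40/53 = 93/53
3 + 1/(93/53) = 3 + 53/93 = 332/93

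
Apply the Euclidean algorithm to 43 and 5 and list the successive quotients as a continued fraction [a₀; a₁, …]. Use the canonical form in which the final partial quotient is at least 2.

[8; 1, 1, 2]

⌊43/5⌋ = 8, remainder 3
⌊5/3⌋ = 1, remainder 2
⌊3/2⌋ = 1, remainder 1
⌊2/1⌋ = 2, remainder 0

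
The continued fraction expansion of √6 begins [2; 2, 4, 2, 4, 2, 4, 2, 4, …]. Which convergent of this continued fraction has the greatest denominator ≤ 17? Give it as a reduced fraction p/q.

22/9

List convergents until the denominator exceeds the bound:
a_0 = 2: 2/1  (≤ bound)
a_1 = 2: 5/2  (≤ bound)
a_2 = 4: 22/9  (≤ bound)
a_3 = 2: 49/20  (> 17, stop)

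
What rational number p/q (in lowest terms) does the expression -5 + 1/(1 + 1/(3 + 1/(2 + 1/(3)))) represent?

a_0 = -5: -5/1
a_1 = 1: -4/1
a_2 = 3: -17/4
a_3 = 2: -38/9
a_4 = 3: -131/31

-131/31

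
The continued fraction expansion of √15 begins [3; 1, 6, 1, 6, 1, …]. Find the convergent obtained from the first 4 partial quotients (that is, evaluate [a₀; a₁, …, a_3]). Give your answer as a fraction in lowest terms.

Work from the innermost term outward:
Start with 1.
6 + 1/(1/1) = 6 + 1/1 = 7/1
1 + 1/(7/1) = 1 + 1/7 = 8/7
3 + 1/(8/7) = 3 + 7/8 = 31/8

31/8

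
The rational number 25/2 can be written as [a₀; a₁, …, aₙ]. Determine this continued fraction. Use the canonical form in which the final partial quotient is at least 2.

Run the Euclidean algorithm, recording each quotient:
25 = 12·2 + 1, so a_0 = 12
2 = 2·1 + 0, so a_1 = 2

[12; 2]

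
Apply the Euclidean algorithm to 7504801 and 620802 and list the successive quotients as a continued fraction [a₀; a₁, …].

⌊7504801/620802⌋ = 12, remainder 55177
⌊620802/55177⌋ = 11, remainder 13855
⌊55177/13855⌋ = 3, remainder 13612
⌊13855/13612⌋ = 1, remainder 243
⌊13612/243⌋ = 56, remainder 4
⌊243/4⌋ = 60, remainder 3
⌊4/3⌋ = 1, remainder 1
⌊3/1⌋ = 3, remainder 0

[12; 11, 3, 1, 56, 60, 1, 3]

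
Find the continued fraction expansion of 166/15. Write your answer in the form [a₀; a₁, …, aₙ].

[11; 15]

⌊166/15⌋ = 11, remainder 1
⌊15/1⌋ = 15, remainder 0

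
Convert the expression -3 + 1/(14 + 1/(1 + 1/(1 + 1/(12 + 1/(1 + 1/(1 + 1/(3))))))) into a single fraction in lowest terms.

Start with 3.
1 + 1/(3/1) = 1 + 1/3 = 4/3
1 + 1/(4/3) = 1 + 3/4 = 7/4
12 + 1/(7/4) = 12 + 4/7 = 88/7
1 + 1/(88/7) = 1 + 7/88 = 95/88
1 + 1/(95/88) = 1 + 88/95 = 183/95
14 + 1/(183/95) = 14 + 95/183 = 2657/183
-3 + 1/(2657/183) = -3 + 183/2657 = -7788/2657

-7788/2657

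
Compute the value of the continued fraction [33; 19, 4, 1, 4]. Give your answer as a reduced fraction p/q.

a_0 = 33: 33/1
a_1 = 19: 628/19
a_2 = 4: 2545/77
a_3 = 1: 3173/96
a_4 = 4: 15237/461

15237/461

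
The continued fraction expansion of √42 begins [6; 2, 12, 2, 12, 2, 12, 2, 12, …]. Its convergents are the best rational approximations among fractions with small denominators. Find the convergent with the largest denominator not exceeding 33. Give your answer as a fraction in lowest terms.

162/25

a_0 = 6: 6/1  (≤ bound)
a_1 = 2: 13/2  (≤ bound)
a_2 = 12: 162/25  (≤ bound)
a_3 = 2: 337/52  (> 33, stop)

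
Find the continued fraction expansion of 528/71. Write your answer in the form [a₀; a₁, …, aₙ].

Repeatedly divide and take the remainder:
528 ÷ 71 → quotient 7, remainder 31
71 ÷ 31 → quotient 2, remainder 9
31 ÷ 9 → quotient 3, remainder 4
9 ÷ 4 → quotient 2, remainder 1
4 ÷ 1 → quotient 4, remainder 0

[7; 2, 3, 2, 4]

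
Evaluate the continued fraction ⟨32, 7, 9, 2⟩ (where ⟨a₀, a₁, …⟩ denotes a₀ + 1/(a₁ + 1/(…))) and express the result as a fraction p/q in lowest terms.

Starting at the tail and folding back:
Start with 2.
9 + 1/(2/1) = 9 + 1/2 = 19/2
7 + 1/(19/2) = 7 + 2/19 = 135/19
32 + 1/(135/19) = 32 + 19/135 = 4339/135

4339/135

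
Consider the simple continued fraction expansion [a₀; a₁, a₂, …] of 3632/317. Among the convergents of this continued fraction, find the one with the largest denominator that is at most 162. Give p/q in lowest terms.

List convergents until the denominator exceeds the bound:
a_0 = 11: 11/1  (≤ bound)
a_1 = 2: 23/2  (≤ bound)
a_2 = 5: 126/11  (≤ bound)
a_3 = 2: 275/24  (≤ bound)
a_4 = 1: 401/35  (≤ bound)
a_5 = 2: 1077/94  (≤ bound)
a_6 = 3: 3632/317  (> 162, stop)

1077/94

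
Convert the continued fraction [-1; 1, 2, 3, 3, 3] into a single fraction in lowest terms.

-33/109

a_0 = -1: -1/1
a_1 = 1: 0/1
a_2 = 2: -1/3
a_3 = 3: -3/10
a_4 = 3: -10/33
a_5 = 3: -33/109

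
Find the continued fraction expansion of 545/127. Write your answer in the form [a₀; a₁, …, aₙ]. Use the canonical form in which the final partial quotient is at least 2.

[4; 3, 2, 3, 5]

545 ÷ 127 → quotient 4, remainder 37
127 ÷ 37 → quotient 3, remainder 16
37 ÷ 16 → quotient 2, remainder 5
16 ÷ 5 → quotient 3, remainder 1
5 ÷ 1 → quotient 5, remainder 0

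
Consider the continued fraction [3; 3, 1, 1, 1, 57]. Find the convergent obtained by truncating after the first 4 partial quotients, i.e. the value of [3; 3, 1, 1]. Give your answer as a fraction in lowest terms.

23/7

a_0 = 3: 3/1
a_1 = 3: 10/3
a_2 = 1: 13/4
a_3 = 1: 23/7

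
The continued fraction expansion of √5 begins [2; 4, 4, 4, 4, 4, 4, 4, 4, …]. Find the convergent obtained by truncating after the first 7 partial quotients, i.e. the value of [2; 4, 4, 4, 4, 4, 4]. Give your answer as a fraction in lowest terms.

a_0 = 2: 2/1
a_1 = 4: 9/4
a_2 = 4: 38/17
a_3 = 4: 161/72
a_4 = 4: 682/305
a_5 = 4: 2889/1292
a_6 = 4: 12238/5473

12238/5473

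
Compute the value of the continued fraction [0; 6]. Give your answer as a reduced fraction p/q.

1/6

Starting at the tail and folding back:
Start with 6.
0 + 1/(6/1) = 0 + 1/6 = 1/6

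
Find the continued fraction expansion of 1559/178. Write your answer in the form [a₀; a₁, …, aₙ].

⌊1559/178⌋ = 8, remainder 135
⌊178/135⌋ = 1, remainder 43
⌊135/43⌋ = 3, remainder 6
⌊43/6⌋ = 7, remainder 1
⌊6/1⌋ = 6, remainder 0

[8; 1, 3, 7, 6]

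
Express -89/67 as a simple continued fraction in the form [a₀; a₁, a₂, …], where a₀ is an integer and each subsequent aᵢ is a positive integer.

Run the Euclidean algorithm, recording each quotient:
⌊-89/67⌋ = -2, remainder 45
⌊67/45⌋ = 1, remainder 22
⌊45/22⌋ = 2, remainder 1
⌊22/1⌋ = 22, remainder 0

[-2; 1, 2, 22]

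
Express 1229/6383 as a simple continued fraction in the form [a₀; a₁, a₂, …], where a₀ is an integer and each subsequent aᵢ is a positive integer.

[0; 5, 5, 6, 9, 1, 3]

Run the Euclidean algorithm, recording each quotient:
1229 = 0·6383 + 1229, so a_0 = 0
6383 = 5·1229 + 238, so a_1 = 5
1229 = 5·238 + 39, so a_2 = 5
238 = 6·39 + 4, so a_3 = 6
39 = 9·4 + 3, so a_4 = 9
4 = 1·3 + 1, so a_5 = 1
3 = 3·1 + 0, so a_6 = 3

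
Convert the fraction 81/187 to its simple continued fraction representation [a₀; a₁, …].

[0; 2, 3, 4, 6]

81 ÷ 187 → quotient 0, remainder 81
187 ÷ 81 → quotient 2, remainder 25
81 ÷ 25 → quotient 3, remainder 6
25 ÷ 6 → quotient 4, remainder 1
6 ÷ 1 → quotient 6, remainder 0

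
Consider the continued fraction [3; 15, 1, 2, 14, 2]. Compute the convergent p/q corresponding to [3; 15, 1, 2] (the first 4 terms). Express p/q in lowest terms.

144/47

Start with 2.
1 + 1/(2/1) = 1 + 1/2 = 3/2
15 + 1/(3/2) = 15 + 2/3 = 47/3
3 + 1/(47/3) = 3 + 3/47 = 144/47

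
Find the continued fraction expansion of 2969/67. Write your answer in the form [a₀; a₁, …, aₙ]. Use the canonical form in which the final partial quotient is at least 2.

Apply division with remainder until the remainder is 0:
⌊2969/67⌋ = 44, remainder 21
⌊67/21⌋ = 3, remainder 4
⌊21/4⌋ = 5, remainder 1
⌊4/1⌋ = 4, remainder 0

[44; 3, 5, 4]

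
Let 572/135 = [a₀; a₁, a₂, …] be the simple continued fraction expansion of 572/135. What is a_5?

3

Run the Euclidean algorithm, recording each quotient:
572 ÷ 135 → quotient 4, remainder 32
135 ÷ 32 → quotient 4, remainder 7
32 ÷ 7 → quotient 4, remainder 4
7 ÷ 4 → quotient 1, remainder 3
4 ÷ 3 → quotient 1, remainder 1
3 ÷ 1 → quotient 3, remainder 0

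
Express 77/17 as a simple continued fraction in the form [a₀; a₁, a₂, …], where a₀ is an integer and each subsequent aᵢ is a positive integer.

77 = 4·17 + 9, so a_0 = 4
17 = 1·9 + 8, so a_1 = 1
9 = 1·8 + 1, so a_2 = 1
8 = 8·1 + 0, so a_3 = 8

[4; 1, 1, 8]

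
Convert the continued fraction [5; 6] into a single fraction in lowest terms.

31/6

a_0 = 5: 5/1
a_1 = 6: 31/6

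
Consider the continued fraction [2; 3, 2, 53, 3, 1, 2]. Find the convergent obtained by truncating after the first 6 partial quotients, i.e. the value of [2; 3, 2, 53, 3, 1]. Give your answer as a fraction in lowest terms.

Start with 1.
3 + 1/(1/1) = 3 + 1/1 = 4/1
53 + 1/(4/1) = 53 + 1/4 = 213/4
2 + 1/(213/4) = 2 + 4/213 = 430/213
3 + 1/(430/213) = 3 + 213/430 = 1503/430
2 + 1/(1503/430) = 2 + 430/1503 = 3436/1503

3436/1503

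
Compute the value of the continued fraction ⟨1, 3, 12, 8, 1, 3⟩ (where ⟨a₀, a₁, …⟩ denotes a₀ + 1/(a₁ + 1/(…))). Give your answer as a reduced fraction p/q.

1731/1307

Compute successive convergents:
a_0 = 1: 1/1
a_1 = 3: 4/3
a_2 = 12: 49/37
a_3 = 8: 396/299
a_4 = 1: 445/336
a_5 = 3: 1731/1307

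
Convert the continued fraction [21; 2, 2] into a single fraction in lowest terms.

Collapse the nested fraction from the inside out:
Start with 2.
2 + 1/(2/1) = 2 + 1/2 = 5/2
21 + 1/(5/2) = 21 + 2/5 = 107/5

107/5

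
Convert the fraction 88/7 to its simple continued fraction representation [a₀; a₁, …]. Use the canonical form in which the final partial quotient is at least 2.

⌊88/7⌋ = 12, remainder 4
⌊7/4⌋ = 1, remainder 3
⌊4/3⌋ = 1, remainder 1
⌊3/1⌋ = 3, remainder 0

[12; 1, 1, 3]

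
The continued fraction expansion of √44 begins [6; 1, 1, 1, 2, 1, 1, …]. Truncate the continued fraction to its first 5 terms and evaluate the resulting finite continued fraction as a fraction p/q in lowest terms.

Use the convergent recurrence hₖ = aₖ·hₖ₋₁ + hₖ₋₂ (and likewise for the denominators kₖ):
a_0 = 6: 6/1
a_1 = 1: 7/1
a_2 = 1: 13/2
a_3 = 1: 20/3
a_4 = 2: 53/8

53/8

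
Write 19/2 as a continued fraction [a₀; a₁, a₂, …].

19 = 9·2 + 1, so a_0 = 9
2 = 2·1 + 0, so a_1 = 2

[9; 2]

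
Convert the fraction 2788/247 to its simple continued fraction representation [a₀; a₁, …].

Repeatedly divide and take the remainder:
2788 ÷ 247 → quotient 11, remainder 71
247 ÷ 71 → quotient 3, remainder 34
71 ÷ 34 → quotient 2, remainder 3
34 ÷ 3 → quotient 11, remainder 1
3 ÷ 1 → quotient 3, remainder 0

[11; 3, 2, 11, 3]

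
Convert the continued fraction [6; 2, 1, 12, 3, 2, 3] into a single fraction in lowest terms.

Start with 3.
2 + 1/(3/1) = 2 + 1/3 = 7/3
3 + 1/(7/3) = 3 + 3/7 = 24/7
12 + 1/(24/7) = 12 + 7/24 = 295/24
1 + 1/(295/24) = 1 + 24/295 = 319/295
2 + 1/(319/295) = 2 + 295/319 = 933/319
6 + 1/(933/319) = 6 + 319/933 = 5917/933

5917/933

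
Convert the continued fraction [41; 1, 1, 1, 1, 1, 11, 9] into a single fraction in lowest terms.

35172/845

a_0 = 41: 41/1
a_1 = 1: 42/1
a_2 = 1: 83/2
a_3 = 1: 125/3
a_4 = 1: 208/5
a_5 = 1: 333/8
a_6 = 11: 3871/93
a_7 = 9: 35172/845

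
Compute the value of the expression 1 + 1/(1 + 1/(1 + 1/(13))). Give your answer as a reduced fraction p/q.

Collapse the nested fraction from the inside out:
Start with 13.
1 + 1/(13/1) = 1 + 1/13 = 14/13
1 + 1/(14/13) = 1 + 13/14 = 27/14
1 + 1/(27/14) = 1 + 14/27 = 41/27

41/27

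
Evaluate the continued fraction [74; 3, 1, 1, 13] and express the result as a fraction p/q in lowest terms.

Compute successive convergents:
a_0 = 74: 74/1
a_1 = 3: 223/3
a_2 = 1: 297/4
a_3 = 1: 520/7
a_4 = 13: 7057/95

7057/95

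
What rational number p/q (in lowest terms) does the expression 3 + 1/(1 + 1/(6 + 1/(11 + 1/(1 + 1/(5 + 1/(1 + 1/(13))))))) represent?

Start with 13.
1 + 1/(13/1) = 1 + 1/13 = 14/13
5 + 1/(14/13) = 5 + 13/14 = 83/14
1 + 1/(83/14) = 1 + 14/83 = 97/83
11 + 1/(97/83) = 11 + 83/97 = 1150/97
6 + 1/(1150/97) = 6 + 97/1150 = 6997/1150
1 + 1/(6997/1150) = 1 + 1150/6997 = 8147/6997
3 + 1/(8147/6997) = 3 + 6997/8147 = 31438/8147

31438/8147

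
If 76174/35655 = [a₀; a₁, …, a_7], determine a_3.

37

76174 ÷ 35655 → quotient 2, remainder 4864
35655 ÷ 4864 → quotient 7, remainder 1607
4864 ÷ 1607 → quotient 3, remainder 43
1607 ÷ 43 → quotient 37, remainder 16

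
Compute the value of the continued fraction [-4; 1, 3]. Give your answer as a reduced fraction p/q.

Use the convergent recurrence hₖ = aₖ·hₖ₋₁ + hₖ₋₂ (and likewise for the denominators kₖ):
a_0 = -4: -4/1
a_1 = 1: -3/1
a_2 = 3: -13/4

-13/4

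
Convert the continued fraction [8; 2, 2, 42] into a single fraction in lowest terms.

1781/212

a_0 = 8: 8/1
a_1 = 2: 17/2
a_2 = 2: 42/5
a_3 = 42: 1781/212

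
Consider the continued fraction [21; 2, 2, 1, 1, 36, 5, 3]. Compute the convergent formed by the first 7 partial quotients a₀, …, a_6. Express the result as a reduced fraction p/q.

Use the convergent recurrence hₖ = aₖ·hₖ₋₁ + hₖ₋₂ (and likewise for the denominators kₖ):
a_0 = 21: 21/1
a_1 = 2: 43/2
a_2 = 2: 107/5
a_3 = 1: 150/7
a_4 = 1: 257/12
a_5 = 36: 9402/439
a_6 = 5: 47267/2207

47267/2207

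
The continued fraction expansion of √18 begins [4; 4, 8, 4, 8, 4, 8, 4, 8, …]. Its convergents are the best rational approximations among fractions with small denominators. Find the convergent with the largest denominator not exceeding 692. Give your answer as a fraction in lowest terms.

a_0 = 4: 4/1  (≤ bound)
a_1 = 4: 17/4  (≤ bound)
a_2 = 8: 140/33  (≤ bound)
a_3 = 4: 577/136  (≤ bound)
a_4 = 8: 4756/1121  (> 692, stop)

577/136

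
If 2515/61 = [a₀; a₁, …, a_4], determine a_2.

2

⌊2515/61⌋ = 41, remainder 14
⌊61/14⌋ = 4, remainder 5
⌊14/5⌋ = 2, remainder 4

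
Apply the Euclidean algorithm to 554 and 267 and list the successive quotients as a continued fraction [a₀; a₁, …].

Apply division with remainder until the remainder is 0:
⌊554/267⌋ = 2, remainder 20
⌊267/20⌋ = 13, remainder 7
⌊20/7⌋ = 2, remainder 6
⌊7/6⌋ = 1, remainder 1
⌊6/1⌋ = 6, remainder 0

[2; 13, 2, 1, 6]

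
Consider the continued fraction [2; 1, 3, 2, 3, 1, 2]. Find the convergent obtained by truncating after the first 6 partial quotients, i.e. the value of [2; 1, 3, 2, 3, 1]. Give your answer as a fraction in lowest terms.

111/40

Start with 1.
3 + 1/(1/1) = 3 + 1/1 = 4/1
2 + 1/(4/1) = 2 + 1/4 = 9/4
3 + 1/(9/4) = 3 + 4/9 = 31/9
1 + 1/(31/9) = 1 + 9/31 = 40/31
2 + 1/(40/31) = 2 + 31/40 = 111/40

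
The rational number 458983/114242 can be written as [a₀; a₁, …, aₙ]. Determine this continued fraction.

458983 = 4·114242 + 2015, so a_0 = 4
114242 = 56·2015 + 1402, so a_1 = 56
2015 = 1·1402 + 613, so a_2 = 1
1402 = 2·613 + 176, so a_3 = 2
613 = 3·176 + 85, so a_4 = 3
176 = 2·85 + 6, so a_5 = 2
85 = 14·6 + 1, so a_6 = 14
6 = 6·1 + 0, so a_7 = 6

[4; 56, 1, 2, 3, 2, 14, 6]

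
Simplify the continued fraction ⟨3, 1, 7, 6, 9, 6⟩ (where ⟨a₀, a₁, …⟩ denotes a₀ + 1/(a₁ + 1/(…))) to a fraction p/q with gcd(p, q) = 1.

10636/2743

Start with 6.
9 + 1/(6/1) = 9 + 1/6 = 55/6
6 + 1/(55/6) = 6 + 6/55 = 336/55
7 + 1/(336/55) = 7 + 55/336 = 2407/336
1 + 1/(2407/336) = 1 + 336/2407 = 2743/2407
3 + 1/(2743/2407) = 3 + 2407/2743 = 10636/2743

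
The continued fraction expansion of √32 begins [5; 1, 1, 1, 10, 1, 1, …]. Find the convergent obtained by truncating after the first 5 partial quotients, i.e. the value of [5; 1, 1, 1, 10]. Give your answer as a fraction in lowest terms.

Start with 10.
1 + 1/(10/1) = 1 + 1/10 = 11/10
1 + 1/(11/10) = 1 + 10/11 = 21/11
1 + 1/(21/11) = 1 + 11/21 = 32/21
5 + 1/(32/21) = 5 + 21/32 = 181/32

181/32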